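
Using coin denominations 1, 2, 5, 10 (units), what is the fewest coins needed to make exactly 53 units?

Use the largest denomination that fits, subtract, and repeat.
53 − 5×10→3 − 1×2→1 − 1×1→0
Total coins = 5 + 1 + 1 = 7

7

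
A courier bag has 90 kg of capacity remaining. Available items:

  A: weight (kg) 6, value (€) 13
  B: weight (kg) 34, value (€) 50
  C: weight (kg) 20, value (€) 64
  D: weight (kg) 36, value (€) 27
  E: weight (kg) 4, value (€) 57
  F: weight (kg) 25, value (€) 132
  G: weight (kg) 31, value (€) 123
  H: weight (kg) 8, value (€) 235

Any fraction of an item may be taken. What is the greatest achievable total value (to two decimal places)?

Ratios (sorted): H 29.38, E 14.25, F 5.28, G 3.97, C 3.20, A 2.17, B 1.47, D 0.75
take H (8 @ 235); take E (4 @ 57); take F (25 @ 132); take G (31 @ 123); take C (20 @ 64); take 2/6 of A → 4.33. Capacity used 90/90.
Total value = 615.33

615.33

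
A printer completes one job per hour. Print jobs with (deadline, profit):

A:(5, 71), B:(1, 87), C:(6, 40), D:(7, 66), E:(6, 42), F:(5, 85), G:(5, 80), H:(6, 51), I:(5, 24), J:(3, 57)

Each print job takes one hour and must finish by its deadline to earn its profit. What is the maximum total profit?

By profit: B(d1,87), F(d5,85), G(d5,80), A(d5,71), D(d7,66), J(d3,57), H(d6,51), E(d6,42), C(d6,40), I(d5,24)
B→slot 1; F→slot 5; G→slot 4; A→slot 3; D→slot 7; J→slot 2; H→slot 6; E skipped; C skipped; I skipped.
Profit = 87 + 57 + 71 + 80 + 85 + 51 + 66 = 497

497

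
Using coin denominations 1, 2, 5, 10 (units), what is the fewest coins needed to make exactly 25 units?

Use the largest denomination that fits, subtract, and repeat.
25 − 2×10→5 − 1×5→0
Total coins = 2 + 1 = 3

3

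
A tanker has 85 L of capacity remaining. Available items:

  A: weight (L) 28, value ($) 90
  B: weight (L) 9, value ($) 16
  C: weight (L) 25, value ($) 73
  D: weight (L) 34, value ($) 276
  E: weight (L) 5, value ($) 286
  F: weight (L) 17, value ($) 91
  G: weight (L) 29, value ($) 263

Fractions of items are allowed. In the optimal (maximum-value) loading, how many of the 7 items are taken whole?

4

Order: E (286/5=57.20) > G (263/29=9.07) > D (276/34=8.12) > F (91/17=5.35) > A (90/28=3.21) > C (73/25=2.92) > B (16/9=1.78)
Fill: take E (5 @ 286) → take G (29 @ 263) → take D (34 @ 276) → take F (17 @ 91); 85/85 used.
4 item(s) taken whole.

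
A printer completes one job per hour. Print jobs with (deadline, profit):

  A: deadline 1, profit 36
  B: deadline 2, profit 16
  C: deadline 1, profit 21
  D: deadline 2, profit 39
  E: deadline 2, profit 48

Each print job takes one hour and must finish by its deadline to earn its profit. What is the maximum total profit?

87

By profit: E(d2,48), D(d2,39), A(d1,36), C(d1,21), B(d2,16)
E→slot 2; D→slot 1; A skipped; C skipped; B skipped.
Profit = 39 + 48 = 87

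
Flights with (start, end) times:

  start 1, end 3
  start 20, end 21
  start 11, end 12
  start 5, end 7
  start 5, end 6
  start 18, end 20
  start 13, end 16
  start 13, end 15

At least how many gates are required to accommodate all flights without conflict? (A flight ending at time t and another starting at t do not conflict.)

The answer is the maximum number of intervals overlapping at any instant.
Events (time:±→running): 1:+→1 3:-→0 5:+→1 5:+→2 … peak 2.

2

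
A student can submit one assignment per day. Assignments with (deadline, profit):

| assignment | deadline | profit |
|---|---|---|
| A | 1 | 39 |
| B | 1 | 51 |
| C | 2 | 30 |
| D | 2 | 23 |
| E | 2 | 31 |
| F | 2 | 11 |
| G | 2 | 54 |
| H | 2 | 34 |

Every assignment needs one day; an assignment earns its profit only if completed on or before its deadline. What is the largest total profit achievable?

Sort by profit descending; place each in the latest free slot ≤ its deadline.
Profit order: G=54 B=51 A=39 H=34 E=31 C=30 D=23 F=11
Assign: G→slot 2, B→slot 1, A skipped, H skipped, E skipped, C skipped, D skipped, F skipped.
Slots: [1:B] [2:G]
Profit = 51 + 54 = 105

105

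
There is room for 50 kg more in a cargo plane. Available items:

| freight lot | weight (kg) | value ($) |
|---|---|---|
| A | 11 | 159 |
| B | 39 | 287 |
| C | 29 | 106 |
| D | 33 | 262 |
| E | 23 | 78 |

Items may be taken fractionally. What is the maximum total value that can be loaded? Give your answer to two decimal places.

465.15

Sort by value per unit weight and fill in that order.
Ratios (sorted): A 14.45, D 7.94, B 7.36, C 3.66, E 3.39
take A (11 @ 159); take D (33 @ 262); take 6/39 of B → 44.15. Capacity used 50/50.
Total value = 465.15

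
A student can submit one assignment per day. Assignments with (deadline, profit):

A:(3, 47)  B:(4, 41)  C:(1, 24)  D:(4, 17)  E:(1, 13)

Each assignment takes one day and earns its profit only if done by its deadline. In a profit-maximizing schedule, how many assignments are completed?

By profit: A(d3,47), B(d4,41), C(d1,24), D(d4,17), E(d1,13)
A→slot 3; B→slot 4; C→slot 1; D→slot 2; E skipped.
4 of 5 scheduled.

4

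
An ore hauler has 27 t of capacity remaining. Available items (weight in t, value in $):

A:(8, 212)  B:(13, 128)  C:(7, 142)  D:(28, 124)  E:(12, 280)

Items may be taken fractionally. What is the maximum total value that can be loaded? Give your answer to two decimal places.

634.00

Order: A (212/8=26.50) > E (280/12=23.33) > C (142/7=20.29) > B (128/13=9.85) > D (124/28=4.43)
Fill: take A (8 @ 212) → take E (12 @ 280) → take C (7 @ 142); 27/27 used.
Total value = 634.00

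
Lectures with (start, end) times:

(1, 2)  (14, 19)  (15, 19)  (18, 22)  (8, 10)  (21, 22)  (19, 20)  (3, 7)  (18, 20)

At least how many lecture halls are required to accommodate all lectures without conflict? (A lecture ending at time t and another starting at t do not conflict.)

Count concurrent intervals with a sweep; the peak is the room count.
starts: [1, 3, 8, 14, 15, 18, 18, 19, 21]
ends:   [2, 7, 10, 19, 19, 20, 20, 22, 22]
s1→1 e2→0 s3→1 e7→0 s8→1 e10→0 s14→1 s15→2 s18→3 s18→4  — peak 4.

4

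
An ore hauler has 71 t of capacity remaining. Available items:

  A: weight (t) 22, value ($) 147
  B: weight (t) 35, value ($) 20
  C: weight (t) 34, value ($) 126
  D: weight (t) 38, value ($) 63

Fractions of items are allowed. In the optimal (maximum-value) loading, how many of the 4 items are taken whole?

2

Sort by value per unit weight and fill in that order.
Ratios (sorted): A 6.68, C 3.71, D 1.66, B 0.57
take A (22 @ 147); take C (34 @ 126); take 15/38 of D → 24.87. Capacity used 71/71.
2 item(s) taken whole; one partial (take 15/38 of D).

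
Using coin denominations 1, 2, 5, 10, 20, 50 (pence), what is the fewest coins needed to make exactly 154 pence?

154 − 3×50→4 − 2×2→0
Total coins = 3 + 2 = 5

5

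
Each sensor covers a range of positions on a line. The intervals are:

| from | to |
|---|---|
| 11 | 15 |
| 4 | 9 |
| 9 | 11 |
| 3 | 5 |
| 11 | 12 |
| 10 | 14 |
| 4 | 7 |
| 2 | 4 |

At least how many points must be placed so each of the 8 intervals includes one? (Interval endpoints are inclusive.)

2

Process intervals by earliest right end; each time one isn't hit yet, stab at its right endpoint.
Sorted: [2,4] [3,5] [4,7] [4,9] [9,11] [11,12] [10,14] [11,15]
{[2,4],[3,5],[4,7],[4,9]} hit by 4; {[9,11],[11,12],[10,14],[11,15]} hit by 11.
Points: 4, 11 (2 total).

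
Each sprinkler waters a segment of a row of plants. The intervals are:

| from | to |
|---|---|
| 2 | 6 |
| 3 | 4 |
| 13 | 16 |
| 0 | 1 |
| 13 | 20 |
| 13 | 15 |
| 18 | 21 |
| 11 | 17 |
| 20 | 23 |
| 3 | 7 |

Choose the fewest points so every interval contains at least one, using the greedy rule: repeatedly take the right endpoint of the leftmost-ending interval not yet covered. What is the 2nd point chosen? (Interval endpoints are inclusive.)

Process intervals by earliest right end; each time one isn't hit yet, stab at its right endpoint.
By right end: [0,1]  [3,4]  [2,6]  [3,7]  [13,15]  [13,16]  [11,17]  [13,20]  [18,21]  [20,23]
[0,1] uncovered → point at 1; [3,4] uncovered → point at 4; [13,15] uncovered → point at 15; [18,21] uncovered → point at 21.
Points: 1, 4, 15, 21 (4 total).

4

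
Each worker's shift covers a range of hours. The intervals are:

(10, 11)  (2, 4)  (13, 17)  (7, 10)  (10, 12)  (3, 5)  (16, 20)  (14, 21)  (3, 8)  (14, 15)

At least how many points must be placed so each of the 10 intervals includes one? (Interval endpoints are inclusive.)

Sort by right endpoint; whenever an interval is uncovered, place a point at its right end.
Sorted: [2,4] [3,5] [3,8] [7,10] [10,11] [10,12] [14,15] [13,17] [16,20] [14,21]
{[2,4],[3,5],[3,8]} hit by 4; {[7,10],[10,11],[10,12]} hit by 10; {[14,15],[13,17]} hit by 15; {[16,20],[14,21]} hit by 20.
Points: 4, 10, 15, 20 (4 total).

4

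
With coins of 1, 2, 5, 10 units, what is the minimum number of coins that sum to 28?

5

28 − 2×10→8 − 1×5→3 − 1×2→1 − 1×1→0
Total coins = 2 + 1 + 1 + 1 = 5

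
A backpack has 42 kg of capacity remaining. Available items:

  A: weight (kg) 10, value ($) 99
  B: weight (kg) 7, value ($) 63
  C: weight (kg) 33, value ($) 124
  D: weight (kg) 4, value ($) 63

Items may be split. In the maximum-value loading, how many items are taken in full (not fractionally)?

3

Order: D (63/4=15.75) > A (99/10=9.90) > B (63/7=9.00) > C (124/33=3.76)
Fill: take D (4 @ 63) → take A (10 @ 99) → take B (7 @ 63) → take 21/33 of C → 78.91; 42/42 used.
3 item(s) taken whole; one partial (take 21/33 of C).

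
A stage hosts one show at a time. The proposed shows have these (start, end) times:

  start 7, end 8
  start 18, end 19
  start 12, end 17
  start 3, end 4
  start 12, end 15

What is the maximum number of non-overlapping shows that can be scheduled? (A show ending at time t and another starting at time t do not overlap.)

4

Greedy by earliest finish: after sorting by end time, pick each interval compatible with the last pick.
By end time: (3,4), (7,8), (12,15), (12,17), (18,19).
Pick (3,4); next start ≥ 4 → (7,8); next start ≥ 8 → (12,15); next start ≥ 15 → (18,19).
Selected 4 shows.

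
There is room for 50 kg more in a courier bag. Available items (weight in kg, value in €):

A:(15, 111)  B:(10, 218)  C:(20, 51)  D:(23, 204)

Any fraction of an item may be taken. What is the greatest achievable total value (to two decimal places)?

Greedy by value/weight ratio, highest first.
Ratios (sorted): B 21.80, D 8.87, A 7.40, C 2.55
take B (10 @ 218); take D (23 @ 204); take A (15 @ 111); take 2/20 of C → 5.10. Capacity used 50/50.
Total value = 538.10

538.10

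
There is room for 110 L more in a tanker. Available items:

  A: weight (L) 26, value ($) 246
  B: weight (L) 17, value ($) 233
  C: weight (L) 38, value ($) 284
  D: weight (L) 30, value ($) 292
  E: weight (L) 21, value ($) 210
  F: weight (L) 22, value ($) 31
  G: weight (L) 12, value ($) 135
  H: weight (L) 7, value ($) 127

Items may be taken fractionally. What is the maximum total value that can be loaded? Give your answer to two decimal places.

1214.62

Order: H (127/7=18.14) > B (233/17=13.71) > G (135/12=11.25) > E (210/21=10.00) > D (292/30=9.73) > A (246/26=9.46) > C (284/38=7.47) > F (31/22=1.41)
Fill: take H (7 @ 127) → take B (17 @ 233) → take G (12 @ 135) → take E (21 @ 210) → take D (30 @ 292) → take 23/26 of A → 217.62; 110/110 used.
Total value = 1214.62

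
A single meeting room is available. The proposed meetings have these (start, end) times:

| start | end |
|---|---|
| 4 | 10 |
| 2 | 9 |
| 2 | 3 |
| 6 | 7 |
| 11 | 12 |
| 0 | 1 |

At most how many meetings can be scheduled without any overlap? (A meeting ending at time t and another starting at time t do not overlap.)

By end time: (0,1), (2,3), (6,7), (2,9), (4,10), (11,12).
Pick (0,1); next start ≥ 1 → (2,3); next start ≥ 3 → (6,7); next start ≥ 7 → (11,12).
Selected 4 meetings.

4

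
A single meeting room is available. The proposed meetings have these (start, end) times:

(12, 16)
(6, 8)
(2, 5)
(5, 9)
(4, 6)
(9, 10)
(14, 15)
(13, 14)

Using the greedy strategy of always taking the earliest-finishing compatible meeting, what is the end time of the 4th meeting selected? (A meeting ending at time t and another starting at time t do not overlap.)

14

Sort by end time and greedily take each interval whose start is ≥ the last chosen end.
By end time: (2,5), (4,6), (6,8), (5,9), (9,10), (13,14), (14,15), (12,16).
Pick (2,5); next start ≥ 5 → (6,8); next start ≥ 8 → (9,10); next start ≥ 10 → (13,14); next start ≥ 14 → (14,15).
Selected: (2,5) (6,8) (9,10) (13,14) (14,15)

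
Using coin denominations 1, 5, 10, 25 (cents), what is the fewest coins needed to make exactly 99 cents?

99 − 3×25→24 − 2×10→4 − 4×1→0
Total coins = 3 + 2 + 4 = 9

9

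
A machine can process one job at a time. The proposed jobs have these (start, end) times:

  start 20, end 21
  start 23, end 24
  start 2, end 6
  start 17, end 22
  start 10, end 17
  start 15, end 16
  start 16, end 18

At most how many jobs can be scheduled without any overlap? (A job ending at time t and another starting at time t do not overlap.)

5

By end time: (2,6), (15,16), (10,17), (16,18), (20,21), (17,22), (23,24).
Pick (2,6); next start ≥ 6 → (15,16); next start ≥ 16 → (16,18); next start ≥ 18 → (20,21); next start ≥ 21 → (23,24).
Selected 5 jobs.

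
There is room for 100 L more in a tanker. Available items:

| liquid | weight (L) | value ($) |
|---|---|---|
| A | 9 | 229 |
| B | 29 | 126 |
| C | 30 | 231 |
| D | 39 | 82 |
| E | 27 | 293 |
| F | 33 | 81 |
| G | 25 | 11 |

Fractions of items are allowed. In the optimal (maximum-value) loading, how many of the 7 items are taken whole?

4

Ratios (sorted): A 25.44, E 10.85, C 7.70, B 4.34, F 2.45, D 2.10, G 0.44
take A (9 @ 229); take E (27 @ 293); take C (30 @ 231); take B (29 @ 126); take 5/33 of F → 12.27. Capacity used 100/100.
4 item(s) taken whole; one partial (take 5/33 of F).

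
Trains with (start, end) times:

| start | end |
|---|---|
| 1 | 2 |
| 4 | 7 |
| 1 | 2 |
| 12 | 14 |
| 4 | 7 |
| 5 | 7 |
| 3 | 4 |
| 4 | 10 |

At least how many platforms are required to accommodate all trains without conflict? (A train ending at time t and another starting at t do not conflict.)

4

Count concurrent intervals with a sweep; the peak is the room count.
Events (time:±→running): 1:+→1 1:+→2 2:-→1 2:-→0 3:+→1 4:-→0 4:+→1 4:+→2 4:+→3 5:+→4 … peak 4.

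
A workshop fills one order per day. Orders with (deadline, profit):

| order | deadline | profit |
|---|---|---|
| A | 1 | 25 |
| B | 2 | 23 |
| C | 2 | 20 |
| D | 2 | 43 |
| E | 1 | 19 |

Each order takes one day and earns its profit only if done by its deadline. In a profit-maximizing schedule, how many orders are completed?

Profit order: D=43 A=25 B=23 C=20 E=19
Assign: D→slot 2, A→slot 1, B skipped, C skipped, E skipped.
Slots: [1:A] [2:D]
2 of 5 scheduled.

2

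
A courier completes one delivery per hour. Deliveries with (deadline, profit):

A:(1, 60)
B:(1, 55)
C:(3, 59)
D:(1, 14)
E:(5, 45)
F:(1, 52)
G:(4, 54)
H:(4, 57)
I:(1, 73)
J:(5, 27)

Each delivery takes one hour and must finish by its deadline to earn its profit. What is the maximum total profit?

Take jobs in profit order; each goes to the latest open slot no later than its deadline.
By profit: I(d1,73), A(d1,60), C(d3,59), H(d4,57), B(d1,55), G(d4,54), F(d1,52), E(d5,45), J(d5,27), D(d1,14)
I→slot 1; A skipped; C→slot 3; H→slot 4; B skipped; G→slot 2; F skipped; E→slot 5; J skipped; D skipped.
Profit = 73 + 54 + 59 + 57 + 45 = 288

288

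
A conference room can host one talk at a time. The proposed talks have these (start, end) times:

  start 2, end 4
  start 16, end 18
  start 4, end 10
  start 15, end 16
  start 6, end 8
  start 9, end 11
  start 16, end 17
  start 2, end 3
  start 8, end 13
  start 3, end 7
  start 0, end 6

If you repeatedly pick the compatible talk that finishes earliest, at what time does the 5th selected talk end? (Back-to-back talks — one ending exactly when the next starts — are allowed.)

Sorted by end: (2,3)  (2,4)  (0,6)  (3,7)  (6,8)  (4,10)  (9,11)  (8,13)  (15,16)  (16,17)  (16,18)
take (2,3); take (3,7); skip (6,8); take (9,11); take (15,16); take (16,17); skip (16,18).
Selected: (2,3) (3,7) (9,11) (15,16) (16,17)

17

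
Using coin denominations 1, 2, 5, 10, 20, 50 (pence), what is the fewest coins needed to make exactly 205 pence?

5

Use the largest denomination that fits, subtract, and repeat.
205 = 4×50 + 1×5
Total coins = 4 + 1 = 5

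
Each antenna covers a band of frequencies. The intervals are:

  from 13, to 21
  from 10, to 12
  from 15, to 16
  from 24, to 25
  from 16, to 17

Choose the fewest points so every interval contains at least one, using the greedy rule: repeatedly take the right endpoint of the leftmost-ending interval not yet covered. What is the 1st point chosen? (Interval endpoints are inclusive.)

Sort by right endpoint; whenever an interval is uncovered, place a point at its right end.
Sorted: [10,12] [15,16] [16,17] [13,21] [24,25]
{[10,12]} hit by 12; {[15,16],[16,17],[13,21]} hit by 16; {[24,25]} hit by 25.
Points: 12, 16, 25 (3 total).

12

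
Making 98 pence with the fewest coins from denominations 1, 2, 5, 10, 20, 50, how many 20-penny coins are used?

2

Use the largest denomination that fits, subtract, and repeat.
98 − 1×50→48 − 2×20→8 − 1×5→3 − 1×2→1 − 1×1→0
Count of 20: 2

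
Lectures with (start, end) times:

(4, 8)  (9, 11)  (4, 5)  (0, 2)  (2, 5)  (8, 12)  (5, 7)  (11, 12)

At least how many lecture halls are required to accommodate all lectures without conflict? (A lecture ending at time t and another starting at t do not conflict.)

3

starts: [0, 2, 4, 4, 5, 8, 9, 11]
ends:   [2, 5, 5, 7, 8, 11, 12, 12]
s0→1 e2→0 s2→1 s4→2 s4→3  — peak 3.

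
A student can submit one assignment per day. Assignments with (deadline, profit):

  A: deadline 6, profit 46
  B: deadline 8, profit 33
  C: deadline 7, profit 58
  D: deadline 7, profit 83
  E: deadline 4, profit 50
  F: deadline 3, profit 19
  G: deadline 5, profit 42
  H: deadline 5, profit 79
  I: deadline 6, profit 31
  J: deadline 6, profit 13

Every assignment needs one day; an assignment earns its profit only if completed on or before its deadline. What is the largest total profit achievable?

Take jobs in profit order; each goes to the latest open slot no later than its deadline.
By profit: D(d7,83), H(d5,79), C(d7,58), E(d4,50), A(d6,46), G(d5,42), B(d8,33), I(d6,31), F(d3,19), J(d6,13)
D→slot 7; H→slot 5; C→slot 6; E→slot 4; A→slot 3; G→slot 2; B→slot 8; I→slot 1; F skipped; J skipped.
Profit = 31 + 42 + 46 + 50 + 79 + 58 + 83 + 33 = 422

422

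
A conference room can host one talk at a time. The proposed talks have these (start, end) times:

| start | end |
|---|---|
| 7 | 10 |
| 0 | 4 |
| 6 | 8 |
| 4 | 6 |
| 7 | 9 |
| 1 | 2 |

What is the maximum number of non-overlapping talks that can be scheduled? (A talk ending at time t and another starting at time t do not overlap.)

3

By end time: (1,2), (0,4), (4,6), (6,8), (7,9), (7,10).
Pick (1,2); next start ≥ 2 → (4,6); next start ≥ 6 → (6,8).
Selected 3 talks.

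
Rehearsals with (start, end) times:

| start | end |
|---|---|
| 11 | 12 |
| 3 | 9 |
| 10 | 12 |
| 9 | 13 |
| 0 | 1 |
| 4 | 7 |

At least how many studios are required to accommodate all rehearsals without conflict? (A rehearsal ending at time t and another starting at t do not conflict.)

3

Events (time:±→running): 0:+→1 1:-→0 3:+→1 4:+→2 7:-→1 9:-→0 9:+→1 10:+→2 11:+→3 … peak 3.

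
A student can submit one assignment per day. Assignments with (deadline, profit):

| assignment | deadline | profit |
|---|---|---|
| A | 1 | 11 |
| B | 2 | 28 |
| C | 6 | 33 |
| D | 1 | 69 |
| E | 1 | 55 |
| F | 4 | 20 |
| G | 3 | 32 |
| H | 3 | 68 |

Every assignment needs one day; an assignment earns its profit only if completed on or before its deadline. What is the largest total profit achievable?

222

Take jobs in profit order; each goes to the latest open slot no later than its deadline.
Profit order: D=69 H=68 E=55 C=33 G=32 B=28 F=20 A=11
Assign: D→slot 1, H→slot 3, E skipped, C→slot 6, G→slot 2, B skipped, F→slot 4, A skipped.
Slots: [1:D] [2:G] [3:H] [4:F] [6:C]
Profit = 69 + 32 + 68 + 20 + 33 = 222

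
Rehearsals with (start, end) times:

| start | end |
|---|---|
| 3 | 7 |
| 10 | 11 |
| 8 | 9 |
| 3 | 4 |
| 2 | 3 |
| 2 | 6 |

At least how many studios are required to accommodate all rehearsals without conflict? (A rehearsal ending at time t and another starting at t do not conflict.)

Count concurrent intervals with a sweep; the peak is the room count.
starts: [2, 2, 3, 3, 8, 10]
ends:   [3, 4, 6, 7, 9, 11]
s2→1 s2→2 e3→1 s3→2 s3→3  — peak 3.

3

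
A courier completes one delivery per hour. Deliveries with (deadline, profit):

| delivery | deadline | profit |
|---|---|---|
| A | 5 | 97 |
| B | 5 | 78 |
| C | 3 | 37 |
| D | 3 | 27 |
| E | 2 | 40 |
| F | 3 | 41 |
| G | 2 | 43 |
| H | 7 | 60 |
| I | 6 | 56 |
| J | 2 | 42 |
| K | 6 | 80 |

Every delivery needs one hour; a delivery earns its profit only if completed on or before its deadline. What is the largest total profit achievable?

Take jobs in profit order; each goes to the latest open slot no later than its deadline.
Profit order: A=97 K=80 B=78 H=60 I=56 G=43 J=42 F=41 E=40 C=37 D=27
Assign: A→slot 5, K→slot 6, B→slot 4, H→slot 7, I→slot 3, G→slot 2, J→slot 1, F skipped, E skipped, C skipped, D skipped.
Slots: [1:J] [2:G] [3:I] [4:B] [5:A] [6:K] [7:H]
Profit = 42 + 43 + 56 + 78 + 97 + 80 + 60 = 456

456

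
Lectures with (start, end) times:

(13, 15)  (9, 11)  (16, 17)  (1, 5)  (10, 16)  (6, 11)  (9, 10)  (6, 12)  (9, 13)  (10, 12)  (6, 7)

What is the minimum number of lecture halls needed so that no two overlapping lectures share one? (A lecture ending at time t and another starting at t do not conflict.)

6

Count concurrent intervals with a sweep; the peak is the room count.
starts: [1, 6, 6, 6, 9, 9, 9, 10, 10, 13, 16]
ends:   [5, 7, 10, 11, 11, 12, 12, 13, 15, 16, 17]
s1→1 e5→0 s6→1 s6→2 s6→3 e7→2 s9→3 s9→4 s9→5 e10→4 s10→5 s10→6  — peak 6.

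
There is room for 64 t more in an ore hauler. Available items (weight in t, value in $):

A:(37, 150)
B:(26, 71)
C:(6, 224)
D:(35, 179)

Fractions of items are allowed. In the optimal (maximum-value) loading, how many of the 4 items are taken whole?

2

Sort by value per unit weight and fill in that order.
Ratios (sorted): C 37.33, D 5.11, A 4.05, B 2.73
take C (6 @ 224); take D (35 @ 179); take 23/37 of A → 93.24. Capacity used 64/64.
2 item(s) taken whole; one partial (take 23/37 of A).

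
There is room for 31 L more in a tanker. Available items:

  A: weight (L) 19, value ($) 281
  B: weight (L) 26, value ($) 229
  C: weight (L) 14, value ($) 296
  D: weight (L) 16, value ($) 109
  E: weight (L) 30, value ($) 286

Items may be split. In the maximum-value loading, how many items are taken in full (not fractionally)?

1

Greedy by value/weight ratio, highest first.
Ratios (sorted): C 21.14, A 14.79, E 9.53, B 8.81, D 6.81
take C (14 @ 296); take 17/19 of A → 251.42. Capacity used 31/31.
1 item(s) taken whole; one partial (take 17/19 of A).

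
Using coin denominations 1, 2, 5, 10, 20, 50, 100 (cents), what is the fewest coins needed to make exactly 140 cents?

3

140 − 1×100→40 − 2×20→0
Total coins = 1 + 2 = 3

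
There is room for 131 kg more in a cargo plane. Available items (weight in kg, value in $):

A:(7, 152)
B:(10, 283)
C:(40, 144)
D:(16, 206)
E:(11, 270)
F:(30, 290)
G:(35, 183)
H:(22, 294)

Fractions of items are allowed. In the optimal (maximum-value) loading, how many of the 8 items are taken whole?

Greedy by value/weight ratio, highest first.
Order: B (283/10=28.30) > E (270/11=24.55) > A (152/7=21.71) > H (294/22=13.36) > D (206/16=12.88) > F (290/30=9.67) > G (183/35=5.23) > C (144/40=3.60)
Fill: take B (10 @ 283) → take E (11 @ 270) → take A (7 @ 152) → take H (22 @ 294) → take D (16 @ 206) → take F (30 @ 290) → take G (35 @ 183); 131/131 used.
7 item(s) taken whole.

7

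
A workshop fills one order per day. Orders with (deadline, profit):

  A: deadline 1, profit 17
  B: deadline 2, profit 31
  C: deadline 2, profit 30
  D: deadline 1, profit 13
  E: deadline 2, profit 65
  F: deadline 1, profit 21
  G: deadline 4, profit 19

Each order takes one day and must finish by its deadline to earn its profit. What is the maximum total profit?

115

Profit order: E=65 B=31 C=30 F=21 G=19 A=17 D=13
Assign: E→slot 2, B→slot 1, C skipped, F skipped, G→slot 4, A skipped, D skipped.
Slots: [1:B] [2:E] [4:G]
Profit = 31 + 65 + 19 = 115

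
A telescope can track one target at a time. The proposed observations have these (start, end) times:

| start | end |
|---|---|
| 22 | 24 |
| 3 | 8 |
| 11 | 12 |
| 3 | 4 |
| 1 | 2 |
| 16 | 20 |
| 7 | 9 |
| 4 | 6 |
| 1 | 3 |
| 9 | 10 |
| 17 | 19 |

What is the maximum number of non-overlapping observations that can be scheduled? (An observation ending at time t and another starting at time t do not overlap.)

Greedy by earliest finish: after sorting by end time, pick each interval compatible with the last pick.
By end time: (1,2), (1,3), (3,4), (4,6), (3,8), (7,9), (9,10), (11,12), (17,19), (16,20), (22,24).
Pick (1,2); next start ≥ 2 → (3,4); next start ≥ 4 → (4,6); next start ≥ 6 → (7,9); next start ≥ 9 → (9,10); next start ≥ 10 → (11,12); next start ≥ 12 → (17,19); next start ≥ 19 → (22,24).
Selected 8 observations.

8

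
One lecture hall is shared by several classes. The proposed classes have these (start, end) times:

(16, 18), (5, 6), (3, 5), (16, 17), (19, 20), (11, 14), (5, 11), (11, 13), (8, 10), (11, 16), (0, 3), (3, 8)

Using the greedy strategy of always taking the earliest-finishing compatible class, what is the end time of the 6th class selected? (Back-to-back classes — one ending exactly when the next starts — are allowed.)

17

By end time: (0,3), (3,5), (5,6), (3,8), (8,10), (5,11), (11,13), (11,14), (11,16), (16,17), (16,18), (19,20).
Pick (0,3); next start ≥ 3 → (3,5); next start ≥ 5 → (5,6); next start ≥ 6 → (8,10); next start ≥ 10 → (11,13); next start ≥ 13 → (16,17); next start ≥ 17 → (19,20).
Selected: (0,3) (3,5) (5,6) (8,10) (11,13) (16,17) (19,20)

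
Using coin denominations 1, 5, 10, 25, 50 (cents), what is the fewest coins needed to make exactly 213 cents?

Use the largest denomination that fits, subtract, and repeat.
213 − 4×50→13 − 1×10→3 − 3×1→0
Total coins = 4 + 1 + 3 = 8

8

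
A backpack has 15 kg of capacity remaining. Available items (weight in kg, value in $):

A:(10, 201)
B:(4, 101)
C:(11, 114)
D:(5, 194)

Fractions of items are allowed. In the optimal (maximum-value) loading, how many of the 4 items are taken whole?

2

Ratios (sorted): D 38.80, B 25.25, A 20.10, C 10.36
take D (5 @ 194); take B (4 @ 101); take 6/10 of A → 120.60. Capacity used 15/15.
2 item(s) taken whole; one partial (take 6/10 of A).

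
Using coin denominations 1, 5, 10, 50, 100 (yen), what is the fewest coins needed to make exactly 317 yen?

Use the largest denomination that fits, subtract, and repeat.
317 − 3×100→17 − 1×10→7 − 1×5→2 − 2×1→0
Total coins = 3 + 1 + 1 + 2 = 7

7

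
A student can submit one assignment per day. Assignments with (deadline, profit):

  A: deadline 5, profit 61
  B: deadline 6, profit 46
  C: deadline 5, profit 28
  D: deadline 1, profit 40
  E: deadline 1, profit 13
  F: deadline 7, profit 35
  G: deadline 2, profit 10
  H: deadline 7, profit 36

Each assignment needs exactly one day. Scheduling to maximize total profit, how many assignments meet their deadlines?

7

By profit: A(d5,61), B(d6,46), D(d1,40), H(d7,36), F(d7,35), C(d5,28), E(d1,13), G(d2,10)
A→slot 5; B→slot 6; D→slot 1; H→slot 7; F→slot 4; C→slot 3; E skipped; G→slot 2.
7 of 8 scheduled.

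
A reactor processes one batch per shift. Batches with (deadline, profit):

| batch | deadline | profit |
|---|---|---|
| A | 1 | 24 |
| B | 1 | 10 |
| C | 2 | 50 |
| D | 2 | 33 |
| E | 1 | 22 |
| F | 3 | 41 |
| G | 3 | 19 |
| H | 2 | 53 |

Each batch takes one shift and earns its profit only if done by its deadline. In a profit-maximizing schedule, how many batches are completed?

3

Sort by profit descending; place each in the latest free slot ≤ its deadline.
By profit: H(d2,53), C(d2,50), F(d3,41), D(d2,33), A(d1,24), E(d1,22), G(d3,19), B(d1,10)
H→slot 2; C→slot 1; F→slot 3; D skipped; A skipped; E skipped; G skipped; B skipped.
3 of 8 scheduled.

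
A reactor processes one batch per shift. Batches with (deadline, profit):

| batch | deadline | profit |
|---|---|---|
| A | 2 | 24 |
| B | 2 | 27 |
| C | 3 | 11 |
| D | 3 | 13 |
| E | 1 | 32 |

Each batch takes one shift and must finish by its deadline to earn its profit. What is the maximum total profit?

72

Profit order: E=32 B=27 A=24 D=13 C=11
Assign: E→slot 1, B→slot 2, A skipped, D→slot 3, C skipped.
Slots: [1:E] [2:B] [3:D]
Profit = 32 + 27 + 13 = 72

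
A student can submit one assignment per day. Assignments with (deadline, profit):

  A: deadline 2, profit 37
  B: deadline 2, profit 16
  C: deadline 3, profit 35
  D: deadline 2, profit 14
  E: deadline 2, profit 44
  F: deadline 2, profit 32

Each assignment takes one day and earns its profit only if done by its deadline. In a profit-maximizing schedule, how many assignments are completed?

3

Profit order: E=44 A=37 C=35 F=32 B=16 D=14
Assign: E→slot 2, A→slot 1, C→slot 3, F skipped, B skipped, D skipped.
Slots: [1:A] [2:E] [3:C]
3 of 6 scheduled.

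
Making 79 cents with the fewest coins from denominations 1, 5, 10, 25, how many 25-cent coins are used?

3

Greedy: take as many of the largest coin as possible, then repeat with the remainder.
79 = 3×25 + 4×1
Count of 25: 3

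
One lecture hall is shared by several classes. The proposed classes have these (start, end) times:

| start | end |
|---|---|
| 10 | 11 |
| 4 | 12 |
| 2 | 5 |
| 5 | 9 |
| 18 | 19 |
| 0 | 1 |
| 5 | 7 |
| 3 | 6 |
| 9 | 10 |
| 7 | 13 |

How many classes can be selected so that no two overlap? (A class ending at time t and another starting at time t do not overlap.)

Sorted by end: (0,1)  (2,5)  (3,6)  (5,7)  (5,9)  (9,10)  (10,11)  (4,12)  (7,13)  (18,19)
take (0,1); take (2,5); skip (3,6); take (5,7); take (9,10); take (10,11); skip (7,13); take (18,19).
Selected 6 classes.

6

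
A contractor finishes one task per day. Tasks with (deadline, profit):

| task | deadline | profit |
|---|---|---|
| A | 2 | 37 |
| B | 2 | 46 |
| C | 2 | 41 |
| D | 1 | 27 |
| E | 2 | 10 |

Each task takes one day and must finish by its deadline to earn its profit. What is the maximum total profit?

87

Sort by profit descending; place each in the latest free slot ≤ its deadline.
Profit order: B=46 C=41 A=37 D=27 E=10
Assign: B→slot 2, C→slot 1, A skipped, D skipped, E skipped.
Slots: [1:C] [2:B]
Profit = 41 + 46 = 87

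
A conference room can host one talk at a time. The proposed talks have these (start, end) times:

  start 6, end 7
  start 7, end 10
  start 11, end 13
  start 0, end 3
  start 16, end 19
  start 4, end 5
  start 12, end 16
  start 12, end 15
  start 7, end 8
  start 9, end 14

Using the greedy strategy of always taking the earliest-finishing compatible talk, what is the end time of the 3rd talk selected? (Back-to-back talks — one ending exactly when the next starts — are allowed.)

7

By end time: (0,3), (4,5), (6,7), (7,8), (7,10), (11,13), (9,14), (12,15), (12,16), (16,19).
Pick (0,3); next start ≥ 3 → (4,5); next start ≥ 5 → (6,7); next start ≥ 7 → (7,8); next start ≥ 8 → (11,13); next start ≥ 13 → (16,19).
Selected: (0,3) (4,5) (6,7) (7,8) (11,13) (16,19)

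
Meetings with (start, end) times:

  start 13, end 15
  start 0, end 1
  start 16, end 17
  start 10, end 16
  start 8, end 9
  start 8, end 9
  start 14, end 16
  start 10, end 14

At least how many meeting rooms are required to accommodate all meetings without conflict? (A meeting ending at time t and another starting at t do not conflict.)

starts: [0, 8, 8, 10, 10, 13, 14, 16]
ends:   [1, 9, 9, 14, 15, 16, 16, 17]
s0→1 e1→0 s8→1 s8→2 e9→1 e9→0 s10→1 s10→2 s13→3  — peak 3.

3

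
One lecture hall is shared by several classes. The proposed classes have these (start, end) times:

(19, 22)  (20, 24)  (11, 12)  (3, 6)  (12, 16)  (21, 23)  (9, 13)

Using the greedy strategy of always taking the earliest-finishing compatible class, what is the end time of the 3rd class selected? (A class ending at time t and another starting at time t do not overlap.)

Greedy by earliest finish: after sorting by end time, pick each interval compatible with the last pick.
By end time: (3,6), (11,12), (9,13), (12,16), (19,22), (21,23), (20,24).
Pick (3,6); next start ≥ 6 → (11,12); next start ≥ 12 → (12,16); next start ≥ 16 → (19,22).
Selected: (3,6) (11,12) (12,16) (19,22)

16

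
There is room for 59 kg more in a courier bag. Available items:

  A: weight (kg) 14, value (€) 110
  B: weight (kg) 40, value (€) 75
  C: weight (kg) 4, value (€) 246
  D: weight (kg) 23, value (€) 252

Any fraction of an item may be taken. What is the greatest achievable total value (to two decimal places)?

Ratios (sorted): C 61.50, D 10.96, A 7.86, B 1.88
take C (4 @ 246); take D (23 @ 252); take A (14 @ 110); take 18/40 of B → 33.75. Capacity used 59/59.
Total value = 641.75

641.75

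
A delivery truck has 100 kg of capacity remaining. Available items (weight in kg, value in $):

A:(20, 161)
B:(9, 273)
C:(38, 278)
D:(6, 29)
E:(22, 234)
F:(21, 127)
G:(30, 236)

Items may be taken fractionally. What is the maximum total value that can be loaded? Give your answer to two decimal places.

Order: B (273/9=30.33) > E (234/22=10.64) > A (161/20=8.05) > G (236/30=7.87) > C (278/38=7.32) > F (127/21=6.05) > D (29/6=4.83)
Fill: take B (9 @ 273) → take E (22 @ 234) → take A (20 @ 161) → take G (30 @ 236) → take 19/38 of C → 139.00; 100/100 used.
Total value = 1043.00

1043.00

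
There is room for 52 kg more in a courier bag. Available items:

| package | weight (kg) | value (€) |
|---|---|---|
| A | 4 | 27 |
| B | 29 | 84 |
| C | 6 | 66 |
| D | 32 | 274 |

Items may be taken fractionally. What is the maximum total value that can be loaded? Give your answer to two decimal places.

Sort by value per unit weight and fill in that order.
Order: C (66/6=11.00) > D (274/32=8.56) > A (27/4=6.75) > B (84/29=2.90)
Fill: take C (6 @ 66) → take D (32 @ 274) → take A (4 @ 27) → take 10/29 of B → 28.97; 52/52 used.
Total value = 395.97

395.97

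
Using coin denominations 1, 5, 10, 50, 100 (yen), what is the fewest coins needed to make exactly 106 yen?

106 = 1×100 + 1×5 + 1×1
Total coins = 1 + 1 + 1 = 3

3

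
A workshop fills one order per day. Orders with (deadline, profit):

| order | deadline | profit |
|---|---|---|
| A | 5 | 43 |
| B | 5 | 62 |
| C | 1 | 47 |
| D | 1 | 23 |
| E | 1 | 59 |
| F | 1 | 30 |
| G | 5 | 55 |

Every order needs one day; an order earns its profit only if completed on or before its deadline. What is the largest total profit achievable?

Take jobs in profit order; each goes to the latest open slot no later than its deadline.
Profit order: B=62 E=59 G=55 C=47 A=43 F=30 D=23
Assign: B→slot 5, E→slot 1, G→slot 4, C skipped, A→slot 3, F skipped, D skipped.
Slots: [1:E] [3:A] [4:G] [5:B]
Profit = 59 + 43 + 55 + 62 = 219

219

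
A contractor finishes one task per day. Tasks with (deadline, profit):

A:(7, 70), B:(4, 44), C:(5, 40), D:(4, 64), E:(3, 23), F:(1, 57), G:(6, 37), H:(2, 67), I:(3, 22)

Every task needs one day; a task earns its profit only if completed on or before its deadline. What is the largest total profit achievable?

379

Sort by profit descending; place each in the latest free slot ≤ its deadline.
By profit: A(d7,70), H(d2,67), D(d4,64), F(d1,57), B(d4,44), C(d5,40), G(d6,37), E(d3,23), I(d3,22)
A→slot 7; H→slot 2; D→slot 4; F→slot 1; B→slot 3; C→slot 5; G→slot 6; E skipped; I skipped.
Profit = 57 + 67 + 44 + 64 + 40 + 37 + 70 = 379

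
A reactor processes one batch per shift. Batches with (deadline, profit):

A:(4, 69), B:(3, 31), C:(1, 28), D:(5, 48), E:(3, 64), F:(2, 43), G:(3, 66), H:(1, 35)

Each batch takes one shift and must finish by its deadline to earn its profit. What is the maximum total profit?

290

Profit order: A=69 G=66 E=64 D=48 F=43 H=35 B=31 C=28
Assign: A→slot 4, G→slot 3, E→slot 2, D→slot 5, F→slot 1, H skipped, B skipped, C skipped.
Slots: [1:F] [2:E] [3:G] [4:A] [5:D]
Profit = 43 + 64 + 66 + 69 + 48 = 290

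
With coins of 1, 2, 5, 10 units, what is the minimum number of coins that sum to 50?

5

50 = 5×10
Total coins = 5 = 5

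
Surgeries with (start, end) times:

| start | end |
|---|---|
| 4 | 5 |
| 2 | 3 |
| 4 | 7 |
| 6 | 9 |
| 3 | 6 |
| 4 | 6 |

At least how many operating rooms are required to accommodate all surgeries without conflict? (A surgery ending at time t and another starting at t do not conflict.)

4

Count concurrent intervals with a sweep; the peak is the room count.
starts: [2, 3, 4, 4, 4, 6]
ends:   [3, 5, 6, 6, 7, 9]
s2→1 e3→0 s3→1 s4→2 s4→3 s4→4  — peak 4.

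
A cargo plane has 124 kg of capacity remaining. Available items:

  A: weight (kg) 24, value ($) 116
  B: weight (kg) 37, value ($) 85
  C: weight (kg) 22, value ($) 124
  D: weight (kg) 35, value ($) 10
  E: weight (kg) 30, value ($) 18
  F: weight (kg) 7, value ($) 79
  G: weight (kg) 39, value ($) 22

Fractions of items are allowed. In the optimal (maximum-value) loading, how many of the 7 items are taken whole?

5

Greedy by value/weight ratio, highest first.
Ratios (sorted): F 11.29, C 5.64, A 4.83, B 2.30, E 0.60, G 0.56, D 0.29
take F (7 @ 79); take C (22 @ 124); take A (24 @ 116); take B (37 @ 85); take E (30 @ 18); take 4/39 of G → 2.26. Capacity used 124/124.
5 item(s) taken whole; one partial (take 4/39 of G).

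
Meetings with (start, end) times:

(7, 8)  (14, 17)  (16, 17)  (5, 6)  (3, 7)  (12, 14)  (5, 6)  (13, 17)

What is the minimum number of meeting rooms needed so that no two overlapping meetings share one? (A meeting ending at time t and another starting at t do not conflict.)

starts: [3, 5, 5, 7, 12, 13, 14, 16]
ends:   [6, 6, 7, 8, 14, 17, 17, 17]
s3→1 s5→2 s5→3  — peak 3.

3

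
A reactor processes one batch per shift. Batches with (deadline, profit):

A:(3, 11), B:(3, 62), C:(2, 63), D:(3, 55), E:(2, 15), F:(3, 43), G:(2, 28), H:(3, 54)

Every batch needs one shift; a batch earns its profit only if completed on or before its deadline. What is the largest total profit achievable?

Sort by profit descending; place each in the latest free slot ≤ its deadline.
By profit: C(d2,63), B(d3,62), D(d3,55), H(d3,54), F(d3,43), G(d2,28), E(d2,15), A(d3,11)
C→slot 2; B→slot 3; D→slot 1; H skipped; F skipped; G skipped; E skipped; A skipped.
Profit = 55 + 63 + 62 = 180

180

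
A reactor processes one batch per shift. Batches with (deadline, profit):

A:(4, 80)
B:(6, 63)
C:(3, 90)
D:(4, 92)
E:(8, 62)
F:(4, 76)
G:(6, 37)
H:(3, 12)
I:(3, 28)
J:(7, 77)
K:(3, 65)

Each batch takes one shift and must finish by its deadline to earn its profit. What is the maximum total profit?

Sort by profit descending; place each in the latest free slot ≤ its deadline.
Profit order: D=92 C=90 A=80 J=77 F=76 K=65 B=63 E=62 G=37 I=28 H=12
Assign: D→slot 4, C→slot 3, A→slot 2, J→slot 7, F→slot 1, K skipped, B→slot 6, E→slot 8, G→slot 5, I skipped, H skipped.
Slots: [1:F] [2:A] [3:C] [4:D] [5:G] [6:B] [7:J] [8:E]
Profit = 76 + 80 + 90 + 92 + 37 + 63 + 77 + 62 = 577

577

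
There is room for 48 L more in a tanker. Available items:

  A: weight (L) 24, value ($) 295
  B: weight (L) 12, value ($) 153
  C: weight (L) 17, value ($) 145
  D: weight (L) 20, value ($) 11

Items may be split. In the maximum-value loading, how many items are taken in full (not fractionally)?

2

Sort by value per unit weight and fill in that order.
Ratios (sorted): B 12.75, A 12.29, C 8.53, D 0.55
take B (12 @ 153); take A (24 @ 295); take 12/17 of C → 102.35. Capacity used 48/48.
2 item(s) taken whole; one partial (take 12/17 of C).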